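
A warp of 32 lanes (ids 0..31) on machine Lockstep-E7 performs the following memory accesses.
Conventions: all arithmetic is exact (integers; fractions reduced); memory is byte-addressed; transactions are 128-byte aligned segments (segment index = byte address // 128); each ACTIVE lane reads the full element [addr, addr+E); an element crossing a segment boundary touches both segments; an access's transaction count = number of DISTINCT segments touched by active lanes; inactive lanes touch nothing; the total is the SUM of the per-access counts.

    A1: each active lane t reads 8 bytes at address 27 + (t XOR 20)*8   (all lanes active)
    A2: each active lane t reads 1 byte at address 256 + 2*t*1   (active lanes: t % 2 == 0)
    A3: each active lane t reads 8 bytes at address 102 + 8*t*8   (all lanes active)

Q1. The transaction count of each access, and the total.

A1: 3 transactions
A2: 1 transaction
A3: 17 transactions

Answer: 3,1,17; total 21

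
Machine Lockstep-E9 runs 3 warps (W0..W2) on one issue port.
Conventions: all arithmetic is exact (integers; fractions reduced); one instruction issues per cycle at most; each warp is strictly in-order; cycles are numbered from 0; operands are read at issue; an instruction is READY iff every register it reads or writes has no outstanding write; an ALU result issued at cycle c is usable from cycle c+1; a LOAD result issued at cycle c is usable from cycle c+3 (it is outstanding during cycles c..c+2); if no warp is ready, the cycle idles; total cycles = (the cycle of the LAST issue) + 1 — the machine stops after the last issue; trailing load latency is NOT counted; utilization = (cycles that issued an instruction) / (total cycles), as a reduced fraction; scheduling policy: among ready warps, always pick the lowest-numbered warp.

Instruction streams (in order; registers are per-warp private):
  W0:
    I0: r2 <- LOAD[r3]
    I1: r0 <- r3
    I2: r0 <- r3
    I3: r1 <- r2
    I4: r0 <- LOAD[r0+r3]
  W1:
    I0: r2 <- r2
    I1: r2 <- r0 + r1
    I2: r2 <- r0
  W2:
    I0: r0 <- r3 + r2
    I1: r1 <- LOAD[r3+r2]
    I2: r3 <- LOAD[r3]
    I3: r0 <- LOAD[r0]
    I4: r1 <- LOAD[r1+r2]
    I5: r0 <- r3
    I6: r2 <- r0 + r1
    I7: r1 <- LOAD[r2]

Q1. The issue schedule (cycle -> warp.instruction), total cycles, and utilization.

cycle 0: W0.I0
cycle 1: W0.I1
cycle 2: W0.I2
cycle 3: W0.I3
cycle 4: W0.I4
cycle 5: W1.I0
cycle 6: W1.I1
cycle 7: W1.I2
cycle 8: W2.I0
cycle 9: W2.I1
cycle 10: W2.I2
cycle 11: W2.I3
cycle 12: W2.I4
cycle 13: idle
cycle 14: W2.I5
cycle 15: W2.I6
cycle 16: W2.I7

Answer: 17 cycles, utilization 16/17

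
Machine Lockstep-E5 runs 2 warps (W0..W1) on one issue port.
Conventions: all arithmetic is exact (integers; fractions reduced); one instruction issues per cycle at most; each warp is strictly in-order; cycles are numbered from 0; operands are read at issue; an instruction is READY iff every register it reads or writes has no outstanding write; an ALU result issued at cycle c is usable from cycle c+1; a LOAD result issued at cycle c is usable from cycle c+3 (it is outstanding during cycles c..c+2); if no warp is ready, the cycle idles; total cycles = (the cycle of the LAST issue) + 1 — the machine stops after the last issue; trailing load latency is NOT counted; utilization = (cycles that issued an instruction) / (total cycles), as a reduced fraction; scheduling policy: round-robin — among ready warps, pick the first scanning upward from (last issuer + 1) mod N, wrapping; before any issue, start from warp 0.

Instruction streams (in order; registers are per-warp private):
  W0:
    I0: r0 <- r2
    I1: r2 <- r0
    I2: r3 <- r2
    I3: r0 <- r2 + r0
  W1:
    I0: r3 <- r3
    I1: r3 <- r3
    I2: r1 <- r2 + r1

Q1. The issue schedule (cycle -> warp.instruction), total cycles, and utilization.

cycle 0: W0.I0
cycle 1: W1.I0
cycle 2: W0.I1
cycle 3: W1.I1
cycle 4: W0.I2
cycle 5: W1.I2
cycle 6: W0.I3

Answer: 7 cycles, utilization 1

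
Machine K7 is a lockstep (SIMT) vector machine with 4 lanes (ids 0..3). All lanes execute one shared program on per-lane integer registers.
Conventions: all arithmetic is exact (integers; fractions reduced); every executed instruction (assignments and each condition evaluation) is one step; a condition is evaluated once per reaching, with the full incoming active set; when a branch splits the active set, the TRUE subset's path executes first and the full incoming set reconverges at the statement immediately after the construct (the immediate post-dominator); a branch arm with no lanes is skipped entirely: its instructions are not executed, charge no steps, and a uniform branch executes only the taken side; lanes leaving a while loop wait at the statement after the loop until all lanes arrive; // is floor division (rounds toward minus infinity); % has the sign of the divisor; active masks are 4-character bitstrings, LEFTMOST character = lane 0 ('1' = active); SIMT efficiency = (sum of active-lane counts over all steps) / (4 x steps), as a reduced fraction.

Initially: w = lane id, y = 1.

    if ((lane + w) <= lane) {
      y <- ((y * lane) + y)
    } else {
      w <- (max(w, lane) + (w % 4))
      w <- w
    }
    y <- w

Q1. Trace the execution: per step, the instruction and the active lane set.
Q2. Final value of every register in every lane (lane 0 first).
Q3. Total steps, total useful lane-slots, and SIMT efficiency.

step 0: eval ((lane + w) <= lane)    1111
step 1: y <- ((y * lane) + y)        1000
step 2: w <- (max(w, lane) + (w % 4)) 0111
step 3: w <- w                       0111
step 4: y <- w                       1111

Answer: 5 steps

w: 0,2,4,6
y: 0,2,4,6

steps = 5; useful = 15; efficiency = 15/20 = 3/4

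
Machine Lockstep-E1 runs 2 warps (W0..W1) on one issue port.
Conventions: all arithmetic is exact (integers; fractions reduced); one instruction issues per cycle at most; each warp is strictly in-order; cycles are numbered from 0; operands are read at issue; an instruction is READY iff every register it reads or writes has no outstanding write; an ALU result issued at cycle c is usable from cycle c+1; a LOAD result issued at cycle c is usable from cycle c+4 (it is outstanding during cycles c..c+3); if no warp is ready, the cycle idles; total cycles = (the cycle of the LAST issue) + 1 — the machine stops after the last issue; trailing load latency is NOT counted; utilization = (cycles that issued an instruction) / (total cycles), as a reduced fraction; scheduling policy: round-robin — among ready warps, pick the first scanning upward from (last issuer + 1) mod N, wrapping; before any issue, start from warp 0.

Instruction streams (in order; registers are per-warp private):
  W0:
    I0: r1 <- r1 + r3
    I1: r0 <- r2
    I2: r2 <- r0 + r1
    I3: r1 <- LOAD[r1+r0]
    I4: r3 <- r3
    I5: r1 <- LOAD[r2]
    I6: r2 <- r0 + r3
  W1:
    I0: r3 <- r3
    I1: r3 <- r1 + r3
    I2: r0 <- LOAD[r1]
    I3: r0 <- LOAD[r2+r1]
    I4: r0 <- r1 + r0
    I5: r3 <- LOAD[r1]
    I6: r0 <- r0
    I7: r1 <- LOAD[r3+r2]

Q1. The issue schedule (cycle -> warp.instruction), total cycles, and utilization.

cycle 0: W0.I0
cycle 1: W1.I0
cycle 2: W0.I1
cycle 3: W1.I1
cycle 4: W0.I2
cycle 5: W1.I2
cycle 6: W0.I3
cycle 7: W0.I4
cycle 8: idle
cycle 9: W1.I3
cycle 10: W0.I5
cycle 11: W0.I6
cycle 12: idle
cycle 13: W1.I4
cycle 14: W1.I5
cycle 15: W1.I6
cycle 16: idle
cycle 17: idle
cycle 18: W1.I7

Answer: 19 cycles, utilization 15/19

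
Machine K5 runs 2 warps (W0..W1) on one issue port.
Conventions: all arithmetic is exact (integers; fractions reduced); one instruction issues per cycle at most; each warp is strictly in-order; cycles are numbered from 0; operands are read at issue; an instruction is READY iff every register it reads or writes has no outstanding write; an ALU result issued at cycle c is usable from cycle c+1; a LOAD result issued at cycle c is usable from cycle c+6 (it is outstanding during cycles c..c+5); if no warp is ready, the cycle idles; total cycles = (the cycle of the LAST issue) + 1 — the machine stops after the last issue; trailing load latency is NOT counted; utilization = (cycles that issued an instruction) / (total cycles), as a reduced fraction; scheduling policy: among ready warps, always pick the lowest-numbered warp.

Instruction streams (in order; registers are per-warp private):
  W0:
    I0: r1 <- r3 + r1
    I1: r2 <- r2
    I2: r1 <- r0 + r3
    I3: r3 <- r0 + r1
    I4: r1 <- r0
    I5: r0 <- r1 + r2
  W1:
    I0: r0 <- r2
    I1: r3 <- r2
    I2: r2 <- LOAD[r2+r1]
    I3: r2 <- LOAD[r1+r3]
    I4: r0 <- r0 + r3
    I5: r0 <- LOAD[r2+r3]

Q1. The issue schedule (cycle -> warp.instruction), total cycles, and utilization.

cycle 0: W0.I0
cycle 1: W0.I1
cycle 2: W0.I2
cycle 3: W0.I3
cycle 4: W0.I4
cycle 5: W0.I5
cycle 6: W1.I0
cycle 7: W1.I1
cycle 8: W1.I2
cycle 9: idle
cycle 10: idle
cycle 11: idle
cycle 12: idle
cycle 13: idle
cycle 14: W1.I3
cycle 15: W1.I4
cycle 16: idle
cycle 17: idle
cycle 18: idle
cycle 19: idle
cycle 20: W1.I5

Answer: 21 cycles, utilization 4/7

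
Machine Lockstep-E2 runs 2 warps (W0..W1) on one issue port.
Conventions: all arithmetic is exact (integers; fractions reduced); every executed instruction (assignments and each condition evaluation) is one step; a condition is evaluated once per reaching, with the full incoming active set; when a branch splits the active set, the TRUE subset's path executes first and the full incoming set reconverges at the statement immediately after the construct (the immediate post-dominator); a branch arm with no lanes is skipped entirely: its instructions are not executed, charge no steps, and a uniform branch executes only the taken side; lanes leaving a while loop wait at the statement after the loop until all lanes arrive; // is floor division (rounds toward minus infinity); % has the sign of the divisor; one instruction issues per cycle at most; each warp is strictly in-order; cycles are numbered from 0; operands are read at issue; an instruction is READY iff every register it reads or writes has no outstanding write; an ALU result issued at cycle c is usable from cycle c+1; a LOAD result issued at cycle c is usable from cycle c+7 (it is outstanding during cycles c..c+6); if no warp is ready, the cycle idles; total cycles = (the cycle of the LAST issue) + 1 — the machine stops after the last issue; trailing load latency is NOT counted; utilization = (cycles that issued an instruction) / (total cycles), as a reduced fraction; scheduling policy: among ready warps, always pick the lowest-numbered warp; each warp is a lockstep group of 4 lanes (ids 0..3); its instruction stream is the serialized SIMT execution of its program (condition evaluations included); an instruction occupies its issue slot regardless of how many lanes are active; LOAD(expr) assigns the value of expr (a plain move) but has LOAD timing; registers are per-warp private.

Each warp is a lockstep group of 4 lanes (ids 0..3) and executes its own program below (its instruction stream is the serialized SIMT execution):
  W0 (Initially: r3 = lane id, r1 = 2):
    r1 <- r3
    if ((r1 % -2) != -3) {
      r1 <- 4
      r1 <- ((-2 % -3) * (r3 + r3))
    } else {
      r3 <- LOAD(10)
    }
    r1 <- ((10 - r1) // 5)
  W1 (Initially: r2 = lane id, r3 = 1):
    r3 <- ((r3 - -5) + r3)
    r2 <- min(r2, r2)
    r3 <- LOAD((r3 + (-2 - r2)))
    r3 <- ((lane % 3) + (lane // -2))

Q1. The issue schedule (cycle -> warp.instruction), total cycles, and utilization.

cycle 0: W0.I0
cycle 1: W0.I1
cycle 2: W0.I2
cycle 3: W0.I3
cycle 4: W0.I4
cycle 5: W1.I0
cycle 6: W1.I1
cycle 7: W1.I2
cycle 8: idle
cycle 9: idle
cycle 10: idle
cycle 11: idle
cycle 12: idle
cycle 13: idle
cycle 14: W1.I3

Answer: 15 cycles, utilization 3/5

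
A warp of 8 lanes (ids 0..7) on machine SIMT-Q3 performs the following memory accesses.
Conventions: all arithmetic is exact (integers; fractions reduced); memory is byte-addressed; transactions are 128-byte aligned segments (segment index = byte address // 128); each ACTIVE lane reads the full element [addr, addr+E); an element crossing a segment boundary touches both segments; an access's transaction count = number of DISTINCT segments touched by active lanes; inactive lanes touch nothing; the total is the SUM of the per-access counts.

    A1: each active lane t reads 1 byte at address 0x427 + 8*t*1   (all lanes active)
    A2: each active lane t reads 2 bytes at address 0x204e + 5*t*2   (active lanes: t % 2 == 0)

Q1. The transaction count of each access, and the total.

A1: 1 transaction
A2: 2 transactions

Answer: 1,2; total 3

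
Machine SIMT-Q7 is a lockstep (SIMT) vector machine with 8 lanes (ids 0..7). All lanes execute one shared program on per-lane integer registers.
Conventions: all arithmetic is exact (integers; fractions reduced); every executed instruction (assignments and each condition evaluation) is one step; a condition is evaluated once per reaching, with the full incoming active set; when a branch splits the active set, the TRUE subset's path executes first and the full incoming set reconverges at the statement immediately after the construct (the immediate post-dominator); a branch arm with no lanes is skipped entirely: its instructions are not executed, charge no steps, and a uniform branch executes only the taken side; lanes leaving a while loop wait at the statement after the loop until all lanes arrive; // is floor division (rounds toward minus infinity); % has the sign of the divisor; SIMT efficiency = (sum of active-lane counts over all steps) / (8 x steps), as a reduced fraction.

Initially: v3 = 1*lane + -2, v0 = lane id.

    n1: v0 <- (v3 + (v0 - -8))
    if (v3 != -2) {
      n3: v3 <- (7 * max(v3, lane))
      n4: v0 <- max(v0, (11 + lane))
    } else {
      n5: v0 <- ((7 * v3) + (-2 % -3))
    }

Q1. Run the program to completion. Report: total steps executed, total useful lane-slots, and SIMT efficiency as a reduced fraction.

Answer: 5 steps, 31 useful, 31/40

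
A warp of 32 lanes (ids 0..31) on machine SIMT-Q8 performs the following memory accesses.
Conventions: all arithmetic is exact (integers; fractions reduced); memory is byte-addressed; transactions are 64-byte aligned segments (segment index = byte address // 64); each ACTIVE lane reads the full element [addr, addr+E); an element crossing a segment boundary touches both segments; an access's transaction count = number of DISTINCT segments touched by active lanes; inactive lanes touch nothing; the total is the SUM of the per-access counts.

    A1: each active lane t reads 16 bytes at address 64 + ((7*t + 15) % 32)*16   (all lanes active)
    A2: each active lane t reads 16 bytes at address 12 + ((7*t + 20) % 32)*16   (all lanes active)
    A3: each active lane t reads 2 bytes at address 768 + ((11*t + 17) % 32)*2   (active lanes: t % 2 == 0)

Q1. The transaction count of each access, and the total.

A1: 8 transactions
A2: 9 transactions
A3: 1 transaction

Answer: 8,9,1; total 18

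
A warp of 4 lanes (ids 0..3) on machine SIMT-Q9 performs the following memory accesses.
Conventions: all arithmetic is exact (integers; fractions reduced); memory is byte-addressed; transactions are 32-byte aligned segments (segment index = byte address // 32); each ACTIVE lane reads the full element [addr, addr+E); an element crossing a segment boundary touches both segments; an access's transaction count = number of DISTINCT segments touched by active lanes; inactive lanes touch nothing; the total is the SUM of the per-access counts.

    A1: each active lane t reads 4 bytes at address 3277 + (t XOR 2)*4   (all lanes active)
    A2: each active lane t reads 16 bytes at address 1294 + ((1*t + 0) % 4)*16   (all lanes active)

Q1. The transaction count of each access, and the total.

A1: 1 transaction
A2: 3 transactions

Answer: 1,3; total 4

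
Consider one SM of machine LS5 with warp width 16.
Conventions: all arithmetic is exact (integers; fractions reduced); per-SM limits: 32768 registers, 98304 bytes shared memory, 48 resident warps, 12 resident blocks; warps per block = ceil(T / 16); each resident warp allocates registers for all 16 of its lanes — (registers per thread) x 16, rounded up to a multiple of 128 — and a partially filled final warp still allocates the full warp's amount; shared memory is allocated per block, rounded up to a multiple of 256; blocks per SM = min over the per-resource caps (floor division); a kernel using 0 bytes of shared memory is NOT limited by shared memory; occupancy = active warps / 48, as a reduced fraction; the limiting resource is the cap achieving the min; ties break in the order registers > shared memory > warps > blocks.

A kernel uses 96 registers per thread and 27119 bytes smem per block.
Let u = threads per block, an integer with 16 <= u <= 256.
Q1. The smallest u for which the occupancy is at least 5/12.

Answer: u = 97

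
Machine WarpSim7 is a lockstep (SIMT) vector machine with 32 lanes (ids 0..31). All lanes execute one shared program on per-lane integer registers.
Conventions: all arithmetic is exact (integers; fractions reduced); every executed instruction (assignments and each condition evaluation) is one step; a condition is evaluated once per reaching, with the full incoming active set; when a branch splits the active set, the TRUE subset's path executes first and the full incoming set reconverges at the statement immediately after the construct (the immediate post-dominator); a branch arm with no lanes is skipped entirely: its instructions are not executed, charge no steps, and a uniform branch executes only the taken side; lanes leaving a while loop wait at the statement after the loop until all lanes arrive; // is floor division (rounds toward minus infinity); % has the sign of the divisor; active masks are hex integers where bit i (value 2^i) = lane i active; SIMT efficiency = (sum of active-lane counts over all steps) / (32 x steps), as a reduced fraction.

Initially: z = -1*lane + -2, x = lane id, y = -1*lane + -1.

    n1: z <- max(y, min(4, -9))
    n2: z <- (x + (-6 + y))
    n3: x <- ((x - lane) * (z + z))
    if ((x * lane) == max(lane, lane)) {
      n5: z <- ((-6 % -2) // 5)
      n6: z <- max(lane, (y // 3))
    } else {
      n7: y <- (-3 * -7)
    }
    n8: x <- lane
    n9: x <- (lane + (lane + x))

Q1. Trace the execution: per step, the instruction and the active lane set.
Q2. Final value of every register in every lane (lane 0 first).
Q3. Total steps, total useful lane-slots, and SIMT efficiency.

step 0: z <- max(y, min(4, -9))      0xffffffff
step 1: z <- (x + (-6 + y))          0xffffffff
step 2: x <- ((x - lane) * (z + z))  0xffffffff
step 3: eval ((x * lane) == max(lane, lane)) 0xffffffff
step 4: z <- ((-6 % -2) // 5)        0x00000001
step 5: z <- max(lane, (y // 3))     0x00000001
step 6: y <- (-3 * -7)               0xfffffffe
step 7: x <- lane                    0xffffffff
step 8: x <- (lane + (lane + x))     0xffffffff

Answer: 9 steps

z: 0,-7,-7,-7,-7,-7,-7,-7,-7,-7,-7,-7,-7,-7,-7,-7,-7,-7,-7,-7,-7,-7,-7,-7,-7,-7,-7,-7,-7,-7,-7,-7
x: 0,3,6,9,12,15,18,21,24,27,30,33,36,39,42,45,48,51,54,57,60,63,66,69,72,75,78,81,84,87,90,93
y: -1,21,21,21,21,21,21,21,21,21,21,21,21,21,21,21,21,21,21,21,21,21,21,21,21,21,21,21,21,21,21,21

steps = 9; useful = 225; efficiency = 225/288 = 25/32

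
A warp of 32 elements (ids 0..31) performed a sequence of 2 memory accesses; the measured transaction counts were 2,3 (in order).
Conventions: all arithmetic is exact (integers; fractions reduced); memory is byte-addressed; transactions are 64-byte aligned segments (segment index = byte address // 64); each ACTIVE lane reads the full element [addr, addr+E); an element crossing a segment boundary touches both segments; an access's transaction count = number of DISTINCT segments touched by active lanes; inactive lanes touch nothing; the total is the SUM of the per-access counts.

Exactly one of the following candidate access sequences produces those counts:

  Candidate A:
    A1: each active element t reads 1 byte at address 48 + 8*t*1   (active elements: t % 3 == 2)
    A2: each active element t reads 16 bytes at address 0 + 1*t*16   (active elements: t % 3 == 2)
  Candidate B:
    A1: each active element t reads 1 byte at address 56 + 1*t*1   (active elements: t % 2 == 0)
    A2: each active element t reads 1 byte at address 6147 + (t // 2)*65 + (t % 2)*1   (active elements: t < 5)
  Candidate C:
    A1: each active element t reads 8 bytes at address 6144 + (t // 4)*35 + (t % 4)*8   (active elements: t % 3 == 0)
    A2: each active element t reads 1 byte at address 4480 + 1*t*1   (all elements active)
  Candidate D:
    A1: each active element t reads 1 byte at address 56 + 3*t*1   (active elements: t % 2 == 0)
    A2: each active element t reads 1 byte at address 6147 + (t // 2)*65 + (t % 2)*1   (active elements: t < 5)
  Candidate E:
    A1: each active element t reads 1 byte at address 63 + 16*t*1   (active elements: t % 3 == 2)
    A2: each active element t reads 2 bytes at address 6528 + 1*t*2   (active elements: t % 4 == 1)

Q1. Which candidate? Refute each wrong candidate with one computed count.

A: A1 gives 4 transactions, not 2
C: A1 gives 5 transactions, not 2
D: A1 gives 3 transactions, not 2
E: A1 gives 8 transactions, not 2
B: all counts match (2,3)

Answer: B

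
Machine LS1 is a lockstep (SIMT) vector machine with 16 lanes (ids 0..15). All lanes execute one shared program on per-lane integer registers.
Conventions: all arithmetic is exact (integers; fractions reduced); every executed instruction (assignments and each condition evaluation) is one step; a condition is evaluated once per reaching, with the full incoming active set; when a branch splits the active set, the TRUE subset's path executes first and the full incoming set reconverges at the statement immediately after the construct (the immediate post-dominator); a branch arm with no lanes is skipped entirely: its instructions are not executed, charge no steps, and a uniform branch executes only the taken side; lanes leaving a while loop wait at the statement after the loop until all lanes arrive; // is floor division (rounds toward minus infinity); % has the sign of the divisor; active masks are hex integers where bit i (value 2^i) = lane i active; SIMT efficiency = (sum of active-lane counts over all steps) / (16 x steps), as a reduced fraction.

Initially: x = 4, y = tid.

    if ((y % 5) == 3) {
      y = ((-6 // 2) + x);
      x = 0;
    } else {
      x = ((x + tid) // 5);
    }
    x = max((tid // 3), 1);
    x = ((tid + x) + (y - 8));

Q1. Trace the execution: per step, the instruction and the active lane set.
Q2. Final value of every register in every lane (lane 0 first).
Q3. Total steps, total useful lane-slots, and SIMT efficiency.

step 0: eval ((y % 5) == 3)          0xffff
step 1: y <- ((-6 // 2) + x)         0x2108
step 2: x <- 0                       0x2108
step 3: x <- ((x + tid) // 5)        0xdef7
step 4: x <- max((tid // 3), 1)      0xffff
step 5: x <- ((tid + x) + (y - 8))   0xffff

Answer: 6 steps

x: -7,-5,-3,-3,1,3,6,8,3,13,15,17,20,10,24,27
y: 0,1,2,1,4,5,6,7,1,9,10,11,12,1,14,15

steps = 6; useful = 67; efficiency = 67/96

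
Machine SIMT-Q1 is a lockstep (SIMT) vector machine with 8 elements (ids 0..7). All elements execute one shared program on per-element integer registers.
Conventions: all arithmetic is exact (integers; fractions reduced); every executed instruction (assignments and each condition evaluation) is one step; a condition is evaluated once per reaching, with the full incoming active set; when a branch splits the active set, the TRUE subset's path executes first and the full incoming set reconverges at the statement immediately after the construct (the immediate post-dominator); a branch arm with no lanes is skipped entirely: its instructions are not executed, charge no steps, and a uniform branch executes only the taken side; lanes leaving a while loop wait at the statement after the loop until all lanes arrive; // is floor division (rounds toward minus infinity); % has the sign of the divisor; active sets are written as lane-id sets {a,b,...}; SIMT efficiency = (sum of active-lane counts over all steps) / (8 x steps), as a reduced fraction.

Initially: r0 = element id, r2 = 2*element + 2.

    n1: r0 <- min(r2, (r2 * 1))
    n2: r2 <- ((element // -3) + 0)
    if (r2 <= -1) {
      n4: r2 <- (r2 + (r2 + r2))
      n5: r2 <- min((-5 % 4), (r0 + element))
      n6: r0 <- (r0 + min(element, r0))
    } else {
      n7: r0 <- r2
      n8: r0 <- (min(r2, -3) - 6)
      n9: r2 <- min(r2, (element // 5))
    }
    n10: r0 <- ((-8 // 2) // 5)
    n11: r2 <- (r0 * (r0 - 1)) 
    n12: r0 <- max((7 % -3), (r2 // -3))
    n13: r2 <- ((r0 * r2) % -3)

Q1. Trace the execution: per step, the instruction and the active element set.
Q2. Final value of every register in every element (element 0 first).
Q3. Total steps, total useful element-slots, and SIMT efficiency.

step 0: r0 <- min(r2, (r2 * 1))      {0,1,2,3,4,5,6,7}
step 1: r2 <- ((element // -3) + 0)  {0,1,2,3,4,5,6,7}
step 2: eval (r2 <= -1)              {0,1,2,3,4,5,6,7}
step 3: r2 <- (r2 + (r2 + r2))       {1,2,3,4,5,6,7}
step 4: r2 <- min((-5 % 4), (r0 + element)) {1,2,3,4,5,6,7}
step 5: r0 <- (r0 + min(element, r0)) {1,2,3,4,5,6,7}
step 6: r0 <- r2                     {0}
step 7: r0 <- (min(r2, -3) - 6)      {0}
step 8: r2 <- min(r2, (element // 5)) {0}
step 9: r0 <- ((-8 // 2) // 5)       {0,1,2,3,4,5,6,7}
step 10: r2 <- (r0 * (r0 - 1))        {0,1,2,3,4,5,6,7}
step 11: r0 <- max((7 % -3), (r2 // -3)) {0,1,2,3,4,5,6,7}
step 12: r2 <- ((r0 * r2) % -3)       {0,1,2,3,4,5,6,7}

Answer: 13 steps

r0: -1,-1,-1,-1,-1,-1,-1,-1
r2: -2,-2,-2,-2,-2,-2,-2,-2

steps = 13; useful = 80; efficiency = 80/104 = 10/13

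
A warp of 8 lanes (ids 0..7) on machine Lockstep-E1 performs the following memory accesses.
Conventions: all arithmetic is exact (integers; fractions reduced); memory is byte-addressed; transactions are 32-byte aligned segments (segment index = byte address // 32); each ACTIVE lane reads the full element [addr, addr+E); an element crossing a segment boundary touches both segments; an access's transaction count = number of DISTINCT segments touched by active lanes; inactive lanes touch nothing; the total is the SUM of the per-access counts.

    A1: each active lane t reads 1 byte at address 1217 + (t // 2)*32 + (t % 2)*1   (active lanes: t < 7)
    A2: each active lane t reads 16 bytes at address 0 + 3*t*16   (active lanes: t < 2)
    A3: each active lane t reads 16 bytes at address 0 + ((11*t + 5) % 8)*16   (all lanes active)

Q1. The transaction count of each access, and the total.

A1: 4 transactions
A2: 2 transactions
A3: 4 transactions

Answer: 4,2,4; total 10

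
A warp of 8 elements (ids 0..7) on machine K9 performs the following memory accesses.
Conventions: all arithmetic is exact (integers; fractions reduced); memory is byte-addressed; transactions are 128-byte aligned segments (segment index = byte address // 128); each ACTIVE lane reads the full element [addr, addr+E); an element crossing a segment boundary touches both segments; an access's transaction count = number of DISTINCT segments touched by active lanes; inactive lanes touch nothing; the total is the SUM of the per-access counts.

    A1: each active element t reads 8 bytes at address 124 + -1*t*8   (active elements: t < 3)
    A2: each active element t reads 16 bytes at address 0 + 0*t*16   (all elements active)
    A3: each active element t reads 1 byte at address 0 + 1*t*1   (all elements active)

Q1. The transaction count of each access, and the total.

A1: 2 transactions
A2: 1 transaction
A3: 1 transaction

Answer: 2,1,1; total 4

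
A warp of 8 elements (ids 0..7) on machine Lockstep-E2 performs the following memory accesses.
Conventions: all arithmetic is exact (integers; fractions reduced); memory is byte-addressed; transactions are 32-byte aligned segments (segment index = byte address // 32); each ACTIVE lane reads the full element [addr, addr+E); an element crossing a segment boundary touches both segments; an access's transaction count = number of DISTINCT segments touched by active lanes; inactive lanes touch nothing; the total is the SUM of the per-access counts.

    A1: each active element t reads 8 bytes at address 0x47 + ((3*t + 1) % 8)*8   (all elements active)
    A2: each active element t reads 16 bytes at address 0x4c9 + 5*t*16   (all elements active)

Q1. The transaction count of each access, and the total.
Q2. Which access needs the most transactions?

A1: 3 transactions
A2: 12 transactions

Answer: 3,12; total 15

Answer: A2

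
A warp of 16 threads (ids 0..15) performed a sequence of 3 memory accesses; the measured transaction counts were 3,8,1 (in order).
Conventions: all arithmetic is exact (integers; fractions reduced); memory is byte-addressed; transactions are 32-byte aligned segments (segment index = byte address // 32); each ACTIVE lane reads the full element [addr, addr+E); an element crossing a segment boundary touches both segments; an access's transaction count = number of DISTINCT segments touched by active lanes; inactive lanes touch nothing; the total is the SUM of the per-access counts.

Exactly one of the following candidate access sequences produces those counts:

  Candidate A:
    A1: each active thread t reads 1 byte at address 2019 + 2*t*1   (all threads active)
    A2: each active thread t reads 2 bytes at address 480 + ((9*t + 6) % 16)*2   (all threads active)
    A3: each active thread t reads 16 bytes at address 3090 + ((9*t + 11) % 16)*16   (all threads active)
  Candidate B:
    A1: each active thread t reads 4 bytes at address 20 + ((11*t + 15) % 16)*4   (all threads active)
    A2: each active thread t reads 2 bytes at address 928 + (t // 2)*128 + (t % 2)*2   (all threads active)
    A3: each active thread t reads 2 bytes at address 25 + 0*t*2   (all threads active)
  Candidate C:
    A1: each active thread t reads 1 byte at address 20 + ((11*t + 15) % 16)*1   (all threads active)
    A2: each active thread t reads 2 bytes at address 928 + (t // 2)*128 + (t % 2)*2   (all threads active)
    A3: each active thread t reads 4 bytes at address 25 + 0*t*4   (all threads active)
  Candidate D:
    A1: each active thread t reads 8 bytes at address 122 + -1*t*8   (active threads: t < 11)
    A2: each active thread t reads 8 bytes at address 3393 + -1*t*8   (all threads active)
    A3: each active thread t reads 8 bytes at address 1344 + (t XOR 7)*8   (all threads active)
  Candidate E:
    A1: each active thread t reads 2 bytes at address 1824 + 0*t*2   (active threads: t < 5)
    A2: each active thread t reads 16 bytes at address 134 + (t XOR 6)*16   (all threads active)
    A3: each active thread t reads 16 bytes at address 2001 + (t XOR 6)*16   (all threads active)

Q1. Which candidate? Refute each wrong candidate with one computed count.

A: A1 gives 2 transactions, not 3
C: A1 gives 2 transactions, not 3
D: A1 gives 4 transactions, not 3
E: A1 gives 1 transaction, not 3
B: all counts match (3,8,1)

Answer: B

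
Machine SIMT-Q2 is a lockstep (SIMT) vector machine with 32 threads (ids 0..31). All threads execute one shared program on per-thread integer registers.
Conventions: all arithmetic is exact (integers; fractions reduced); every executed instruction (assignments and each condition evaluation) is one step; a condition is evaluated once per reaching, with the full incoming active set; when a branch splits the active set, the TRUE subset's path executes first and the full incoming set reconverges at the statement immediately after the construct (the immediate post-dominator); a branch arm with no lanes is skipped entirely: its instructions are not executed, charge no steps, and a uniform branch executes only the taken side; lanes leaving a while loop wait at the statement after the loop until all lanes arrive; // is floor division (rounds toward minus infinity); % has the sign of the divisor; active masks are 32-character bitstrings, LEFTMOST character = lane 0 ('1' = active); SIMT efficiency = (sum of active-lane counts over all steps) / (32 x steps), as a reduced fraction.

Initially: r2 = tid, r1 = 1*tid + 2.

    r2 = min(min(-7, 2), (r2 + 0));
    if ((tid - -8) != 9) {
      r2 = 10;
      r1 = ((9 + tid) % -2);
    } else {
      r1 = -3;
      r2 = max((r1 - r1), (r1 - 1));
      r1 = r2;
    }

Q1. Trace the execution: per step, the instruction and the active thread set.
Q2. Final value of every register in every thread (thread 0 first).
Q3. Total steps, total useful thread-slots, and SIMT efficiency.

step 0: r2 <- min(min(-7, 2), (r2 + 0)) 11111111111111111111111111111111
step 1: eval ((tid - -8) != 9)       11111111111111111111111111111111
step 2: r2 <- 10                     10111111111111111111111111111111
step 3: r1 <- ((9 + tid) % -2)       10111111111111111111111111111111
step 4: r1 <- -3                     01000000000000000000000000000000
step 5: r2 <- max((r1 - r1), (r1 - 1)) 01000000000000000000000000000000
step 6: r1 <- r2                     01000000000000000000000000000000

Answer: 7 steps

r2: 10,0,10,10,10,10,10,10,10,10,10,10,10,10,10,10,10,10,10,10,10,10,10,10,10,10,10,10,10,10,10,10
r1: -1,0,-1,0,-1,0,-1,0,-1,0,-1,0,-1,0,-1,0,-1,0,-1,0,-1,0,-1,0,-1,0,-1,0,-1,0,-1,0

steps = 7; useful = 129; efficiency = 129/224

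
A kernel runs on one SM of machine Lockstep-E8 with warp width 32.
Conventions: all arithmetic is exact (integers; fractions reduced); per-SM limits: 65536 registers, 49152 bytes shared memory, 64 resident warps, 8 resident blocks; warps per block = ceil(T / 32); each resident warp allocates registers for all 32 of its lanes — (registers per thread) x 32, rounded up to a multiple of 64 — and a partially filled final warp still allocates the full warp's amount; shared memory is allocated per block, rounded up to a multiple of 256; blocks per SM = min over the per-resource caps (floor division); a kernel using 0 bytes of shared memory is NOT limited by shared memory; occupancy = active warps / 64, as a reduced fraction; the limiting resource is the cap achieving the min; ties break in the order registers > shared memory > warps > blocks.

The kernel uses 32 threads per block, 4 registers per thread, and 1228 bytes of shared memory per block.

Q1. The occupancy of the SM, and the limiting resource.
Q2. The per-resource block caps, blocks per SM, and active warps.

Answer: occupancy 1/8, limited by blocks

registers: 512 blocks
shared memory: 38 blocks
warps: 64 blocks
blocks: 8 blocks

Answer: 8 blocks, 8 active warps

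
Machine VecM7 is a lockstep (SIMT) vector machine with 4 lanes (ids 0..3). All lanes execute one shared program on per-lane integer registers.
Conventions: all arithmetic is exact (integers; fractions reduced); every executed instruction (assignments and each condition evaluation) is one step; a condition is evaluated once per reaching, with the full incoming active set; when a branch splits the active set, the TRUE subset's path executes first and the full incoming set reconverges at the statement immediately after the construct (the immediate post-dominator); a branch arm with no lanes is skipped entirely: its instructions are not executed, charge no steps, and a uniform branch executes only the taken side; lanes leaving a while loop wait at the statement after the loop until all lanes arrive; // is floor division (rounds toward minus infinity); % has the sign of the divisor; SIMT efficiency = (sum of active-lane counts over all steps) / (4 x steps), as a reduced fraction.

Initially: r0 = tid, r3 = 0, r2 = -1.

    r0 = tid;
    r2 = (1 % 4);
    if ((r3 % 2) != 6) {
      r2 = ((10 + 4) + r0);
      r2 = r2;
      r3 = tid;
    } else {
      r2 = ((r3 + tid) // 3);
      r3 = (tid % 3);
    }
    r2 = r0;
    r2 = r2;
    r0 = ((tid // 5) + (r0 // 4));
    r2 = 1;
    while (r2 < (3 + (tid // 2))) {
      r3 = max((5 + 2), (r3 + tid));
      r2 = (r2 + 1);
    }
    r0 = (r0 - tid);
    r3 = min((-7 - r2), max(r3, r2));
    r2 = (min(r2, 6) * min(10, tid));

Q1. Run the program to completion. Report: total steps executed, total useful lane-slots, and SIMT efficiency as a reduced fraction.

Answer: 23 steps, 86 useful, 43/46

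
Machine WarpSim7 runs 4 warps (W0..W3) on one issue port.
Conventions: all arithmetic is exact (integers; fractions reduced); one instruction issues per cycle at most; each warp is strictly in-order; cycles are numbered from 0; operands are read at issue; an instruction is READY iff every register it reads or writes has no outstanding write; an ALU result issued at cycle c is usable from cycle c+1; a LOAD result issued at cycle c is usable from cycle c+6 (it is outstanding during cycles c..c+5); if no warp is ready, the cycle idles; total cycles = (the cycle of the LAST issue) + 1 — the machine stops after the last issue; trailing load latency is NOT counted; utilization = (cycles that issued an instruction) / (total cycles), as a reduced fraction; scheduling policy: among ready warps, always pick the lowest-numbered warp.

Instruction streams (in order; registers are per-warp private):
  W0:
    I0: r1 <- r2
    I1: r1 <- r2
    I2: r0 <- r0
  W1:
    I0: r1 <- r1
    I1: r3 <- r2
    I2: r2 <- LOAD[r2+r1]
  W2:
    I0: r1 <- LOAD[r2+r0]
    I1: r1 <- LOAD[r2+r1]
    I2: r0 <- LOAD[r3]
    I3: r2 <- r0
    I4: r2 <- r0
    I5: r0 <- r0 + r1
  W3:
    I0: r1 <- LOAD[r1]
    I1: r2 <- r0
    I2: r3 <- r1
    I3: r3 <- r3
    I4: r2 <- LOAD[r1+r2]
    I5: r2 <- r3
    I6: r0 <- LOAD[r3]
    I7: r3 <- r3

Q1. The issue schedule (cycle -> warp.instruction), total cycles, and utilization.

cycle 0: W0.I0
cycle 1: W0.I1
cycle 2: W0.I2
cycle 3: W1.I0
cycle 4: W1.I1
cycle 5: W1.I2
cycle 6: W2.I0
cycle 7: W3.I0
cycle 8: W3.I1
cycle 9: idle
cycle 10: idle
cycle 11: idle
cycle 12: W2.I1
cycle 13: W2.I2
cycle 14: W3.I2
cycle 15: W3.I3
cycle 16: W3.I4
cycle 17: idle
cycle 18: idle
cycle 19: W2.I3
cycle 20: W2.I4
cycle 21: W2.I5
cycle 22: W3.I5
cycle 23: W3.I6
cycle 24: W3.I7

Answer: 25 cycles, utilization 4/5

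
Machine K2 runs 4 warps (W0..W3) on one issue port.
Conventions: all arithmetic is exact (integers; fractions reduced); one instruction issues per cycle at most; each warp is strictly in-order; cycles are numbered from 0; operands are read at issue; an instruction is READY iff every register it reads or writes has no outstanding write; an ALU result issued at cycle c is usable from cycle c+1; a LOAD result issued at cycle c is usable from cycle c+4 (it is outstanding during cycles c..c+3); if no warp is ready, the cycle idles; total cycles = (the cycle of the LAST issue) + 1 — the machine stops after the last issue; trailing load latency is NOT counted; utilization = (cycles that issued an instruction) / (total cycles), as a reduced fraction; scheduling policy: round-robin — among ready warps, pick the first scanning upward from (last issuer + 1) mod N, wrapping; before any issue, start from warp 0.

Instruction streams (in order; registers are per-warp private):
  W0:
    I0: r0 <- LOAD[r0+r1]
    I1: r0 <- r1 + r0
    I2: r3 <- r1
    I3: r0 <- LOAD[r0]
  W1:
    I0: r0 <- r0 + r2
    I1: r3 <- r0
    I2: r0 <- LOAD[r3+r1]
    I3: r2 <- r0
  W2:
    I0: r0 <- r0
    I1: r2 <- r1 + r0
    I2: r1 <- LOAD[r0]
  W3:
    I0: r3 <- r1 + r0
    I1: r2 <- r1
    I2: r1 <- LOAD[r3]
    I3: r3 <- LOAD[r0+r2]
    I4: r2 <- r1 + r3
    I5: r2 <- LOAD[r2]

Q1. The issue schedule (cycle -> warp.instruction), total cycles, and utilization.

cycle 0: W0.I0
cycle 1: W1.I0
cycle 2: W2.I0
cycle 3: W3.I0
cycle 4: W0.I1
cycle 5: W1.I1
cycle 6: W2.I1
cycle 7: W3.I1
cycle 8: W0.I2
cycle 9: W1.I2
cycle 10: W2.I2
cycle 11: W3.I2
cycle 12: W0.I3
cycle 13: W1.I3
cycle 14: W3.I3
cycle 15: idle
cycle 16: idle
cycle 17: idle
cycle 18: W3.I4
cycle 19: W3.I5

Answer: 20 cycles, utilization 17/20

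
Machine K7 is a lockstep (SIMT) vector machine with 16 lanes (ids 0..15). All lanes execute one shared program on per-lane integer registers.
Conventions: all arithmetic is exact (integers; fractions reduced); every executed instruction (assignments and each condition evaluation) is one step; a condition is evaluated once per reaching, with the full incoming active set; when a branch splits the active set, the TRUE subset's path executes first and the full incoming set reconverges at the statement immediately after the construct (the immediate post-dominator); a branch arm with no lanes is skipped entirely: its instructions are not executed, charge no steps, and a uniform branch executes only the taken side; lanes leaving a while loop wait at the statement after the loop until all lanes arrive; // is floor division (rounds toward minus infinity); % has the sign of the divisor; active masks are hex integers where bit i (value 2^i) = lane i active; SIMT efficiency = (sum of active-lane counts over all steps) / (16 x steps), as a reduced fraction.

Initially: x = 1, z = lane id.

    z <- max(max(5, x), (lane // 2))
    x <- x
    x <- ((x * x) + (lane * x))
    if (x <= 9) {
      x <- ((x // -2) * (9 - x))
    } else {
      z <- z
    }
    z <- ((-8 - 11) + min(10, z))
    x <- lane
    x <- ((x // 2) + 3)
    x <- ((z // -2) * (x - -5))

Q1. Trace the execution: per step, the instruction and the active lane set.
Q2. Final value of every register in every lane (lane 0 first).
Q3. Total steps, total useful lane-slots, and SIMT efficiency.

step 0: z <- max(max(5, x), (lane // 2)) 0xffff
step 1: x <- x                       0xffff
step 2: x <- ((x * x) + (lane * x))  0xffff
step 3: eval (x <= 9)                0xffff
step 4: x <- ((x // -2) * (9 - x))   0x01ff
step 5: z <- z                       0xfe00
step 6: z <- ((-8 - 11) + min(10, z)) 0xffff
step 7: x <- lane                    0xffff
step 8: x <- ((x // 2) + 3)          0xffff
step 9: x <- ((z // -2) * (x - -5))  0xffff

Answer: 10 steps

x: 56,56,63,63,70,70,77,77,84,84,91,91,84,84,90,90
z: -14,-14,-14,-14,-14,-14,-14,-14,-14,-14,-14,-14,-13,-13,-12,-12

steps = 10; useful = 144; efficiency = 144/160 = 9/10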